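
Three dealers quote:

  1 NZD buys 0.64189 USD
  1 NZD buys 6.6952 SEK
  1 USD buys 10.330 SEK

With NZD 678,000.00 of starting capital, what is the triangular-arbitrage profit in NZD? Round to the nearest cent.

Profitable loop is NZD → SEK → USD → NZD:
NZD 678,000.00 × 6.6952 = SEK 4,539,345.60
SEK 4,539,345.60 ÷ 10.330 = USD 439,433.26
USD 439,433.26 ÷ 0.64189 = NZD 684,592.78
Profit = NZD 684,592.78 − NZD 678,000.00

Profit: NZD 6,592.78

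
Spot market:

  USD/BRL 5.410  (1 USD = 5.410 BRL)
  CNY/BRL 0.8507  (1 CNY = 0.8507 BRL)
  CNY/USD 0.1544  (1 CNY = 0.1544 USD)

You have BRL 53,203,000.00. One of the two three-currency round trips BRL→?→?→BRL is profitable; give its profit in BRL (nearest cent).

Profit: BRL 980,617.10

Profitable loop is BRL → USD → CNY → BRL:
BRL 53,203,000.00 ÷ 5.410 = USD 9,834,195.93
USD 9,834,195.93 ÷ 0.1544 = CNY 63,692,978.84
CNY 63,692,978.84 × 0.8507 = BRL 54,183,617.10
Profit = BRL 54,183,617.10 − BRL 53,203,000.00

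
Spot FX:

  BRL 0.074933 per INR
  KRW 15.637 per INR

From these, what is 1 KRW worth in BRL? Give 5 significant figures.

1 KRW ÷ 15.637 = 0.0639509 INR
0.0639509 INR × 0.074933 = 0.00479203 BRL

KRW/BRL = 0.0047920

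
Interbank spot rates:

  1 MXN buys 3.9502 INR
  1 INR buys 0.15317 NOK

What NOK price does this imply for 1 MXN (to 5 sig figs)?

1 MXN × 3.9502 = 3.9502 INR
3.9502 INR × 0.15317 = 0.605052 NOK

MXN/NOK = 0.60505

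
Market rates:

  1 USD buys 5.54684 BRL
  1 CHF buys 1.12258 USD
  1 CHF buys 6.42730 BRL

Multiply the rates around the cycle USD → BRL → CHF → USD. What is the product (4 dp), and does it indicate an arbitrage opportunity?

0.9688 (arbitrage exists)

Around USD → BRL → CHF → USD: 1 × 5.54684 ÷ 6.42730 × 1.12258 = 0.968801
Product < 1; profitable direction is USD → CHF → BRL → USD.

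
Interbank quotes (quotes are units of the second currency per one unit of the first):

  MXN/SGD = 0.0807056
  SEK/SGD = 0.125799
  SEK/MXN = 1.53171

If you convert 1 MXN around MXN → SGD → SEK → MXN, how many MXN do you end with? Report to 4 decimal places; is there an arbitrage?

0.9827 (arbitrage exists)

Around MXN → SGD → SEK → MXN: 1 × 0.0807056 ÷ 0.125799 × 1.53171 = 0.982659
Product < 1; profitable direction is MXN → SEK → SGD → MXN.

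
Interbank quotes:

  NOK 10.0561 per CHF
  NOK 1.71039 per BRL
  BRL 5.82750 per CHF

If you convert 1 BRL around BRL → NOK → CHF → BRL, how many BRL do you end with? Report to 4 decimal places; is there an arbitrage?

0.9912 (arbitrage exists)

Around BRL → NOK → CHF → BRL: 1 × 1.71039 ÷ 10.0561 × 5.82750 = 0.991169
Product < 1; profitable direction is BRL → CHF → NOK → BRL.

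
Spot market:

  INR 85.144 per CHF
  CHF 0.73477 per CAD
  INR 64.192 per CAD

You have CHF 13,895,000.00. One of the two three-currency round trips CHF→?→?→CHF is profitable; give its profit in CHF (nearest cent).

Profitable loop is CHF → CAD → INR → CHF:
CHF 13,895,000.00 ÷ 0.73477 = CAD 18,910,679.53
CAD 18,910,679.53 × 64.192 = INR 1,213,914,340.54
INR 1,213,914,340.54 ÷ 85.144 = CHF 14,257,191.82
Profit = CHF 14,257,191.82 − CHF 13,895,000.00

Profit: CHF 362,191.82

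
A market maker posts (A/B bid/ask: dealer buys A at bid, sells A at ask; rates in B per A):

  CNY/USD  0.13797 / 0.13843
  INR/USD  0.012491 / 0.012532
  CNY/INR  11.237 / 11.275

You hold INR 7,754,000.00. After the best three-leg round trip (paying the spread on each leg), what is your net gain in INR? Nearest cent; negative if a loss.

Net profit: INR 108,183.34

Best loop INR → USD → CNY → INR:
INR 7,754,000.00 × 0.012491 (sell INR at bid) = USD 96,855.21
USD 96,855.21 ÷ 0.13843 (buy CNY at ask) = CNY 699,669.25
CNY 699,669.25 × 11.237 (sell CNY at bid) = INR 7,862,183.34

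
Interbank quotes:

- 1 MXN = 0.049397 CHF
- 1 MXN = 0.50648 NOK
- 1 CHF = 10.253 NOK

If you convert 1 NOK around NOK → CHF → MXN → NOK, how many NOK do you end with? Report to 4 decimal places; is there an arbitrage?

1.0000 (no arbitrage)

Around NOK → CHF → MXN → NOK: 1 ÷ 10.253 ÷ 0.049397 × 0.50648 = 1.000025
Product ≈ 1 (deviation 0.002%, within rounding noise).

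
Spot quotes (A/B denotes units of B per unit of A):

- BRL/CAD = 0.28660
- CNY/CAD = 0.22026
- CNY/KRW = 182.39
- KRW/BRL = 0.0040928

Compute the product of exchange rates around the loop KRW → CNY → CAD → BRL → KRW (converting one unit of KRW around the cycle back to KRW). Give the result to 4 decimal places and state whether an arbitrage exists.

1.0295 (arbitrage exists)

Around KRW → CNY → CAD → BRL → KRW: 1 ÷ 182.39 × 0.22026 ÷ 0.28660 ÷ 0.0040928 = 1.029527
Product > 1; profitable direction is KRW → CNY → CAD → BRL → KRW.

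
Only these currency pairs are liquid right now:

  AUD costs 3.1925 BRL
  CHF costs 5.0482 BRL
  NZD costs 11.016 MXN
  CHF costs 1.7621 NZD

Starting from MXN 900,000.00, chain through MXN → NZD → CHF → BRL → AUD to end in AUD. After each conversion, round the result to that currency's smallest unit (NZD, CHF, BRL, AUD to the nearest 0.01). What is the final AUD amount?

MXN 900,000.00 ÷ 11.016 = NZD 81,699.35
NZD 81,699.35 ÷ 1.7621 = CHF 46,364.76
CHF 46,364.76 × 5.0482 = BRL 234,058.58
BRL 234,058.58 ÷ 3.1925 = AUD 73,315.14

AUD 73,315.14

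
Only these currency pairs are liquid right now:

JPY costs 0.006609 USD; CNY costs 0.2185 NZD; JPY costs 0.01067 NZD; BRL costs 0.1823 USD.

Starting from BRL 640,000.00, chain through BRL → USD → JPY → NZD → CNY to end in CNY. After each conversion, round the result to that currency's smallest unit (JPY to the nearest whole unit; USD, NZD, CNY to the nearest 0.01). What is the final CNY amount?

BRL 640,000.00 × 0.1823 = USD 116,672.00
USD 116,672.00 ÷ 0.006609 = JPY 17,653,503
JPY 17,653,503 × 0.01067 = NZD 188,362.88
NZD 188,362.88 ÷ 0.2185 = CNY 862,072.68

CNY 862,072.68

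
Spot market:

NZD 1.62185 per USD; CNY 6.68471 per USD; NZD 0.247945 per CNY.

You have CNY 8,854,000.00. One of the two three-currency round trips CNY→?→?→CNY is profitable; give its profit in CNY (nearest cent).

Profitable loop is CNY → NZD → USD → CNY:
CNY 8,854,000.00 × 0.247945 = NZD 2,195,305.03
NZD 2,195,305.03 ÷ 1.62185 = USD 1,353,580.81
USD 1,353,580.81 × 6.68471 = CNY 9,048,295.15
Profit = CNY 9,048,295.15 − CNY 8,854,000.00

Profit: CNY 194,295.15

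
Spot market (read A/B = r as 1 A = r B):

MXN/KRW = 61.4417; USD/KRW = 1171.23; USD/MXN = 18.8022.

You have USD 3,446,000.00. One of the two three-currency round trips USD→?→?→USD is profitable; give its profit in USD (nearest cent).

Profit: USD 47,699.68

Profitable loop is USD → KRW → MXN → USD:
USD 3,446,000.00 × 1171.23 = KRW 4,036,058,580
KRW 4,036,058,580 ÷ 61.4417 = MXN 65,689,240.04
MXN 65,689,240.04 ÷ 18.8022 = USD 3,493,699.68
Profit = USD 3,493,699.68 − USD 3,446,000.00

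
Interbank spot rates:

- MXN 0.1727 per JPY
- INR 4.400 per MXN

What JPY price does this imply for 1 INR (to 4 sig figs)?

INR/JPY = 1.316

1 INR ÷ 4.400 = 0.227273 MXN
0.227273 MXN ÷ 0.1727 = 1.316 JPY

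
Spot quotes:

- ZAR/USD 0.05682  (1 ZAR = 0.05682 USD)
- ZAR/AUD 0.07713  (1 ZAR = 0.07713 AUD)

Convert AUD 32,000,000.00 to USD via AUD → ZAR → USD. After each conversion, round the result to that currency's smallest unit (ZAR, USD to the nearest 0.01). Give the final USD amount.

AUD 32,000,000.00 ÷ 0.07713 = ZAR 414,883,962.14
ZAR 414,883,962.14 × 0.05682 = USD 23,573,706.73

USD 23,573,706.73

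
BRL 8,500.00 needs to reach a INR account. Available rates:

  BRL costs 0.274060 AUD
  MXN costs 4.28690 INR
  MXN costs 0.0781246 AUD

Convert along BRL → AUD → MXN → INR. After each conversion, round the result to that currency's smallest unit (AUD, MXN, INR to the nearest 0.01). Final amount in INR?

INR 127,826.27

BRL 8,500.00 × 0.274060 = AUD 2,329.51
AUD 2,329.51 ÷ 0.0781246 = MXN 29,817.88
MXN 29,817.88 × 4.28690 = INR 127,826.27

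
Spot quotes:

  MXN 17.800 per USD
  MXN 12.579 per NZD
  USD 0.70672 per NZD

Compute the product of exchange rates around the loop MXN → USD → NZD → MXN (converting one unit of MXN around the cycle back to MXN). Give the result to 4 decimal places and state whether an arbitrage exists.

Around MXN → USD → NZD → MXN: 1 ÷ 17.800 ÷ 0.70672 × 12.579 = 0.999951
Product ≈ 1 (deviation 0.005%, within rounding noise).

1.0000 (no arbitrage)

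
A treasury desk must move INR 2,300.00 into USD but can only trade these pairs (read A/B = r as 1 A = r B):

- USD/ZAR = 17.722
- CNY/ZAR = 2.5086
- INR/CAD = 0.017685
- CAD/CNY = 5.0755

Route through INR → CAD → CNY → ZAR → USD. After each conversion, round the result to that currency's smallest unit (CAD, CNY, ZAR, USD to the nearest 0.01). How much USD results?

INR 2,300.00 × 0.017685 = CAD 40.68
CAD 40.68 × 5.0755 = CNY 206.47
CNY 206.47 × 2.5086 = ZAR 517.95
ZAR 517.95 ÷ 17.722 = USD 29.23

USD 29.23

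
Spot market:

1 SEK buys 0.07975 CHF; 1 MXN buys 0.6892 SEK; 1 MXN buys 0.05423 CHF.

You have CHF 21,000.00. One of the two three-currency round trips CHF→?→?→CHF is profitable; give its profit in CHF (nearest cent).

Profitable loop is CHF → MXN → SEK → CHF:
CHF 21,000.00 ÷ 0.05423 = MXN 387,239.54
MXN 387,239.54 × 0.6892 = SEK 266,885.49
SEK 266,885.49 × 0.07975 = CHF 21,284.12
Profit = CHF 21,284.12 − CHF 21,000.00

Profit: CHF 284.12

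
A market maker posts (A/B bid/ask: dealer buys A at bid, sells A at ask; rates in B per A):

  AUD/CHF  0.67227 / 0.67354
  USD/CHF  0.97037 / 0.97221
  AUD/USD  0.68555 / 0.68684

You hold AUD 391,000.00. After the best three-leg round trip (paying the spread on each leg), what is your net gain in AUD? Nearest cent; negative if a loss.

Net profit: AUD 2,645.08

Best loop AUD → CHF → USD → AUD:
AUD 391,000.00 × 0.67227 (sell AUD at bid) = CHF 262,857.57
CHF 262,857.57 ÷ 0.97221 (buy USD at ask) = USD 270,371.19
USD 270,371.19 ÷ 0.68684 (buy AUD at ask) = AUD 393,645.08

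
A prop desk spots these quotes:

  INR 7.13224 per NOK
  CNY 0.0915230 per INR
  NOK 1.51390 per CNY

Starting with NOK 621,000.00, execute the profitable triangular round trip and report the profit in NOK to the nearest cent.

Profitable loop is NOK → CNY → INR → NOK:
NOK 621,000.00 ÷ 1.51390 = CNY 410,198.82
CNY 410,198.82 ÷ 0.0915230 = INR 4,481,920.66
INR 4,481,920.66 ÷ 7.13224 = NOK 628,402.95
Profit = NOK 628,402.95 − NOK 621,000.00

Profit: NOK 7,402.95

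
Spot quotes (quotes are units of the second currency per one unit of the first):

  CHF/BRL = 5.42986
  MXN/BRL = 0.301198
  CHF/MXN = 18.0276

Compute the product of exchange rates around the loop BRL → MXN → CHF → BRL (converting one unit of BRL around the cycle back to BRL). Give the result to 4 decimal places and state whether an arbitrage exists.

Around BRL → MXN → CHF → BRL: 1 ÷ 0.301198 ÷ 18.0276 × 5.42986 = 0.999997
Product ≈ 1 (deviation 0.000%, within rounding noise).

1.0000 (no arbitrage)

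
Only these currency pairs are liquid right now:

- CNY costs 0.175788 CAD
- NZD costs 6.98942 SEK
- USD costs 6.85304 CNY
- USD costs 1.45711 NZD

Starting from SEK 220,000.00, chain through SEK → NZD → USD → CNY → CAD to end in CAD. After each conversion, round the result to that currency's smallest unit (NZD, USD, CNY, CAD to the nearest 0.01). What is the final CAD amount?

CAD 26,023.27

SEK 220,000.00 ÷ 6.98942 = NZD 31,476.15
NZD 31,476.15 ÷ 1.45711 = USD 21,601.77
USD 21,601.77 × 6.85304 = CNY 148,037.79
CNY 148,037.79 × 0.175788 = CAD 26,023.27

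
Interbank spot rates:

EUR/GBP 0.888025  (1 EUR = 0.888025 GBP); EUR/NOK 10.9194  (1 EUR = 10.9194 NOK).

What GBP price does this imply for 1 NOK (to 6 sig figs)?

1 NOK ÷ 10.9194 = 0.0915801 EUR
0.0915801 EUR × 0.888025 = 0.0813254 GBP

NOK/GBP = 0.0813254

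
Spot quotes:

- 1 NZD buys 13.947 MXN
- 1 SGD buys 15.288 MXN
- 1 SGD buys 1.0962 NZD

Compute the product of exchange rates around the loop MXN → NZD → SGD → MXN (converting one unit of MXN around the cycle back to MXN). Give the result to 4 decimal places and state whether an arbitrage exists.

Around MXN → NZD → SGD → MXN: 1 ÷ 13.947 ÷ 1.0962 × 15.288 = 0.999954
Product ≈ 1 (deviation 0.005%, within rounding noise).

1.0000 (no arbitrage)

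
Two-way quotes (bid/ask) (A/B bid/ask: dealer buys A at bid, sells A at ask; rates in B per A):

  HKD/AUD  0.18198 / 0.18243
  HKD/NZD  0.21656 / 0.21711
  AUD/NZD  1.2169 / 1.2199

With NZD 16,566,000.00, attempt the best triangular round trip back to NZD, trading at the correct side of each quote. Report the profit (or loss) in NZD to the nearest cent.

Net profit: NZD 331,263.69

Best loop NZD → HKD → AUD → NZD:
NZD 16,566,000.00 ÷ 0.21711 (buy HKD at ask) = HKD 76,302,335.22
HKD 76,302,335.22 × 0.18198 (sell HKD at bid) = AUD 13,885,498.96
AUD 13,885,498.96 × 1.2169 (sell AUD at bid) = NZD 16,897,263.69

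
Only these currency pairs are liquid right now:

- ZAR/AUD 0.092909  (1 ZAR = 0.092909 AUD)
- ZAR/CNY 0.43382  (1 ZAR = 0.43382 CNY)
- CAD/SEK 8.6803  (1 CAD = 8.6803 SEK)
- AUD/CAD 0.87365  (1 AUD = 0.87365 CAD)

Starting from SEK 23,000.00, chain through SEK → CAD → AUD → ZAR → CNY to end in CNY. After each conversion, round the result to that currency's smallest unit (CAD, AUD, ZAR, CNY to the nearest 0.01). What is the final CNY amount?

CNY 14,161.47

SEK 23,000.00 ÷ 8.6803 = CAD 2,649.68
CAD 2,649.68 ÷ 0.87365 = AUD 3,032.89
AUD 3,032.89 ÷ 0.092909 = ZAR 32,643.66
ZAR 32,643.66 × 0.43382 = CNY 14,161.47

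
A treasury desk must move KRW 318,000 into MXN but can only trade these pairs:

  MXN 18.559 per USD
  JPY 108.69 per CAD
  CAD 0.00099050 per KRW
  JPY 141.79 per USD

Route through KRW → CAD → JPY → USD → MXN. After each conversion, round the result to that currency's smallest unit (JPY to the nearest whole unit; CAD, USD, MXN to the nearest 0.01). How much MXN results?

KRW 318,000 × 0.00099050 = CAD 314.98
CAD 314.98 × 108.69 = JPY 34,235
JPY 34,235 ÷ 141.79 = USD 241.45
USD 241.45 × 18.559 = MXN 4,481.07

MXN 4,481.07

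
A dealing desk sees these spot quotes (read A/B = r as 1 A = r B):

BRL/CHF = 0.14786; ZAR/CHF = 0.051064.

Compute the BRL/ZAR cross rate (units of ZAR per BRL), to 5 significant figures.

BRL/ZAR = 2.8956

1 BRL × 0.14786 = 0.14786 CHF
0.14786 CHF ÷ 0.051064 = 2.89558 ZAR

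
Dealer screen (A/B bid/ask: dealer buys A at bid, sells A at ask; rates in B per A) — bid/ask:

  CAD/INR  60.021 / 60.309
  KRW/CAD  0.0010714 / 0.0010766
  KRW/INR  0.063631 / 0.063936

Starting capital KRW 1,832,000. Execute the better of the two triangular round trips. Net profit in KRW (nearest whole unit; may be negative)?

Best loop KRW → CAD → INR → KRW:
KRW 1,832,000 × 0.0010714 (sell KRW at bid) = CAD 1,962.80
CAD 1,962.80 × 60.021 (sell CAD at bid) = INR 117,809.51
INR 117,809.51 ÷ 0.063936 (buy KRW at ask) = KRW 1,842,616

Net profit: KRW 10,616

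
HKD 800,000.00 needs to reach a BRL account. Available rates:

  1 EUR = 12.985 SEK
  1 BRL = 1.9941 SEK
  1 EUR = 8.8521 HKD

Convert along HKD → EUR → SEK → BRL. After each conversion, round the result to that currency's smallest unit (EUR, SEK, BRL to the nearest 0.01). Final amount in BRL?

HKD 800,000.00 ÷ 8.8521 = EUR 90,374.04
EUR 90,374.04 × 12.985 = SEK 1,173,506.91
SEK 1,173,506.91 ÷ 1.9941 = BRL 588,489.50

BRL 588,489.50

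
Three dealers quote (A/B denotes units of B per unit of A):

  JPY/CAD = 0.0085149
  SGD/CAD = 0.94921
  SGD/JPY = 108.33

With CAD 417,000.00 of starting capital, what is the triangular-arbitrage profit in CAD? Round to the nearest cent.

Profit: CAD 12,111.41

Profitable loop is CAD → JPY → SGD → CAD:
CAD 417,000.00 ÷ 0.0085149 = JPY 48,972,977
JPY 48,972,977 ÷ 108.33 = SGD 452,072.16
SGD 452,072.16 × 0.94921 = CAD 429,111.41
Profit = CAD 429,111.41 − CAD 417,000.00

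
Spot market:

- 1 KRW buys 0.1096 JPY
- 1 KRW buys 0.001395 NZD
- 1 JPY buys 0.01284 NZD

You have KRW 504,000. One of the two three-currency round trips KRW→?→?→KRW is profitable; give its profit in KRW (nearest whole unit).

Profitable loop is KRW → JPY → NZD → KRW:
KRW 504,000 × 0.1096 = JPY 55,238
JPY 55,238 × 0.01284 = NZD 709.26
NZD 709.26 ÷ 0.001395 = KRW 508,431
Profit = KRW 508,431 − KRW 504,000

Profit: KRW 4,431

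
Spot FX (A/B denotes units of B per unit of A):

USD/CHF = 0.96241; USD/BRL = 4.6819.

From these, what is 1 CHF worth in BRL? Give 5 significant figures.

CHF/BRL = 4.8648

1 CHF ÷ 0.96241 = 1.03906 USD
1.03906 USD × 4.6819 = 4.86477 BRL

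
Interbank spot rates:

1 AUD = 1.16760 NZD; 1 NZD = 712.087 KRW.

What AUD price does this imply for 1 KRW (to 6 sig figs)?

1 KRW ÷ 712.087 = 0.00140432 NZD
0.00140432 NZD ÷ 1.16760 = 0.00120274 AUD

KRW/AUD = 0.00120274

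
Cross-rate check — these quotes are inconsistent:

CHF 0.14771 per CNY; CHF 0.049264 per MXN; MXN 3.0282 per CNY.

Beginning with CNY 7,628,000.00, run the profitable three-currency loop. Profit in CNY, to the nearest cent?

Profit: CNY 75,977.63

Profitable loop is CNY → MXN → CHF → CNY:
CNY 7,628,000.00 × 3.0282 = MXN 23,099,109.60
MXN 23,099,109.60 × 0.049264 = CHF 1,137,954.54
CHF 1,137,954.54 ÷ 0.14771 = CNY 7,703,977.63
Profit = CNY 7,703,977.63 − CNY 7,628,000.00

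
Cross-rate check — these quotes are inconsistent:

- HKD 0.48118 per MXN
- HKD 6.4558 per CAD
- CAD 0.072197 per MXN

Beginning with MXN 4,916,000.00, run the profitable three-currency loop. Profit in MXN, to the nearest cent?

Profitable loop is MXN → HKD → CAD → MXN:
MXN 4,916,000.00 × 0.48118 = HKD 2,365,480.88
HKD 2,365,480.88 ÷ 6.4558 = CAD 366,411.74
CAD 366,411.74 ÷ 0.072197 = MXN 5,075,165.66
Profit = MXN 5,075,165.66 − MXN 4,916,000.00

Profit: MXN 159,165.66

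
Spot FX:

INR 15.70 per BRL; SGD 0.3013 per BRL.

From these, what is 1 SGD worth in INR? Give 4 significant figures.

1 SGD ÷ 0.3013 = 3.31895 BRL
3.31895 BRL × 15.70 = 52.1075 INR

SGD/INR = 52.11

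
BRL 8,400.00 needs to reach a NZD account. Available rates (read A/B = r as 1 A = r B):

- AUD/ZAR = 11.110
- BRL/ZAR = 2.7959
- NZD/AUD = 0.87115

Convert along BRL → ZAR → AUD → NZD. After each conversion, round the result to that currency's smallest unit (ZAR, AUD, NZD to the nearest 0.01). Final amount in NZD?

BRL 8,400.00 × 2.7959 = ZAR 23,485.56
ZAR 23,485.56 ÷ 11.110 = AUD 2,113.91
AUD 2,113.91 ÷ 0.87115 = NZD 2,426.57

NZD 2,426.57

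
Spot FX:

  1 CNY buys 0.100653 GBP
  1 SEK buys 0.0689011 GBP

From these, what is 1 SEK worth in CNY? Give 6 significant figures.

1 SEK × 0.0689011 = 0.0689011 GBP
0.0689011 GBP ÷ 0.100653 = 0.684541 CNY

SEK/CNY = 0.684541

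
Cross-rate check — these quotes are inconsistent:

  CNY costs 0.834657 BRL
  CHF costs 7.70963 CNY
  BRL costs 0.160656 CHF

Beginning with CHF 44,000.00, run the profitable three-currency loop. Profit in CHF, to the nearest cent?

Profit: CHF 1,487.41

Profitable loop is CHF → CNY → BRL → CHF:
CHF 44,000.00 × 7.70963 = CNY 339,223.72
CNY 339,223.72 × 0.834657 = BRL 283,135.45
BRL 283,135.45 × 0.160656 = CHF 45,487.41
Profit = CHF 45,487.41 − CHF 44,000.00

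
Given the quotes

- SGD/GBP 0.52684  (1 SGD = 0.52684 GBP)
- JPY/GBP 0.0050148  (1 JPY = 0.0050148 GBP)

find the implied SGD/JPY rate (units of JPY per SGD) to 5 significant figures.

SGD/JPY = 105.06

1 SGD × 0.52684 = 0.52684 GBP
0.52684 GBP ÷ 0.0050148 = 105.057 JPY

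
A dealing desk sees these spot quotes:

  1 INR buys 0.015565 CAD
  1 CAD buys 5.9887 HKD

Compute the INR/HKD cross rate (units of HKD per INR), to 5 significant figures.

1 INR × 0.015565 = 0.015565 CAD
0.015565 CAD × 5.9887 = 0.0932141 HKD

INR/HKD = 0.093214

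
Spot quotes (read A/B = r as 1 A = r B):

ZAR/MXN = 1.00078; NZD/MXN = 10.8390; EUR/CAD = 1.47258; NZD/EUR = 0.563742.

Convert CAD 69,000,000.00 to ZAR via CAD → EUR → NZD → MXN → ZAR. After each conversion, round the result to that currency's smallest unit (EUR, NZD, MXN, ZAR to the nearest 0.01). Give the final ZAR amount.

CAD 69,000,000.00 ÷ 1.47258 = EUR 46,856,537.51
EUR 46,856,537.51 ÷ 0.563742 = NZD 83,116,988.82
NZD 83,116,988.82 × 10.8390 = MXN 900,905,041.82
MXN 900,905,041.82 ÷ 1.00078 = ZAR 900,202,883.57

ZAR 900,202,883.57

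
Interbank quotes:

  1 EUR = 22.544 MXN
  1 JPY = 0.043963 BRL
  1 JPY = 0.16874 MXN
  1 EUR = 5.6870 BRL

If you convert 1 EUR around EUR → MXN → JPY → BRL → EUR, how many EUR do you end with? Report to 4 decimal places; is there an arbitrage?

1.0328 (arbitrage exists)

Around EUR → MXN → JPY → BRL → EUR: 1 × 22.544 ÷ 0.16874 × 0.043963 ÷ 5.6870 = 1.032802
Product > 1; profitable direction is EUR → MXN → JPY → BRL → EUR.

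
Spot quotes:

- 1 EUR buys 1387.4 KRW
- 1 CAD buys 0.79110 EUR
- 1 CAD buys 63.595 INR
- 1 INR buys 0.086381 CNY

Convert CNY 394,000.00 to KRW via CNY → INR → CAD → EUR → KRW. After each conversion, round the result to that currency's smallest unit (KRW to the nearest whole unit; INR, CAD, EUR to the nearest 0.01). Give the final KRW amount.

CNY 394,000.00 ÷ 0.086381 = INR 4,561,188.22
INR 4,561,188.22 ÷ 63.595 = CAD 71,722.43
CAD 71,722.43 × 0.79110 = EUR 56,739.61
EUR 56,739.61 × 1387.4 = KRW 78,720,535

KRW 78,720,535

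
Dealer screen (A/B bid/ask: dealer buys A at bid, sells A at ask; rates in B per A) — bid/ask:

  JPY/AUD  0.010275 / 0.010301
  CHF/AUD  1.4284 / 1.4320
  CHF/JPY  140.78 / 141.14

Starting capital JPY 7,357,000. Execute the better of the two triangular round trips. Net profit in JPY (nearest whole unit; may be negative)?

Best loop JPY → AUD → CHF → JPY:
JPY 7,357,000 × 0.010275 (sell JPY at bid) = AUD 75,593.18
AUD 75,593.18 ÷ 1.4320 (buy CHF at ask) = CHF 52,788.53
CHF 52,788.53 × 140.78 (sell CHF at bid) = JPY 7,431,569

Net profit: JPY 74,569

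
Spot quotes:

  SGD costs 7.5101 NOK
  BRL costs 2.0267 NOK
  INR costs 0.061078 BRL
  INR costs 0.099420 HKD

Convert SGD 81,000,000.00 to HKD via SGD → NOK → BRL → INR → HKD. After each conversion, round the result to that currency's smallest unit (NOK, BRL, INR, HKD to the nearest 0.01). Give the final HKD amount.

SGD 81,000,000.00 × 7.5101 = NOK 608,318,100.00
NOK 608,318,100.00 ÷ 2.0267 = BRL 300,152,020.53
BRL 300,152,020.53 ÷ 0.061078 = INR 4,914,241,142.96
INR 4,914,241,142.96 × 0.099420 = HKD 488,573,854.43

HKD 488,573,854.43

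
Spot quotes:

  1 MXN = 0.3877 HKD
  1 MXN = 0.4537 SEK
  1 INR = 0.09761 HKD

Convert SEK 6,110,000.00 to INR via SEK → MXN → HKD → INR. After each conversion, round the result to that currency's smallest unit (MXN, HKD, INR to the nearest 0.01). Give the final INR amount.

INR 53,490,162.69

SEK 6,110,000.00 ÷ 0.4537 = MXN 13,467,048.71
MXN 13,467,048.71 × 0.3877 = HKD 5,221,174.78
HKD 5,221,174.78 ÷ 0.09761 = INR 53,490,162.69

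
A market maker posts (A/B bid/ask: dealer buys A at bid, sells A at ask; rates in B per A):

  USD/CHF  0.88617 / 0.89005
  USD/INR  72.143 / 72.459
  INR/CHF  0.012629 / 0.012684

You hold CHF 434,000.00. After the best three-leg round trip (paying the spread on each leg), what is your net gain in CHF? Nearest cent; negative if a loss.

Best loop CHF → USD → INR → CHF:
CHF 434,000.00 ÷ 0.89005 (buy USD at ask) = USD 487,613.06
USD 487,613.06 × 72.143 (sell USD at bid) = INR 35,177,868.66
INR 35,177,868.66 × 0.012629 (sell INR at bid) = CHF 444,261.30

Net profit: CHF 10,261.30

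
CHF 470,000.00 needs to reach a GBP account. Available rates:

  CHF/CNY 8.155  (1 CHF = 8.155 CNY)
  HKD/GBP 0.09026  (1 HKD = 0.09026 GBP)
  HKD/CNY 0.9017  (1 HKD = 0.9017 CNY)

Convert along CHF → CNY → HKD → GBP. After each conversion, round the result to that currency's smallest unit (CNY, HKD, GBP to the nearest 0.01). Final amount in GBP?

GBP 383,667.56

CHF 470,000.00 × 8.155 = CNY 3,832,850.00
CNY 3,832,850.00 ÷ 0.9017 = HKD 4,250,693.14
HKD 4,250,693.14 × 0.09026 = GBP 383,667.56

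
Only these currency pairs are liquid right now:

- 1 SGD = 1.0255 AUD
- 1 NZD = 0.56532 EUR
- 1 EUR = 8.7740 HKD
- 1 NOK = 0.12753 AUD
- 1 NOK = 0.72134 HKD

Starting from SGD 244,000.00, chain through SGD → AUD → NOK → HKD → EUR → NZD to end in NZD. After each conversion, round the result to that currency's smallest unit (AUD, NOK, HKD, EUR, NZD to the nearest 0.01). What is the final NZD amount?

NZD 285,339.03

SGD 244,000.00 × 1.0255 = AUD 250,222.00
AUD 250,222.00 ÷ 0.12753 = NOK 1,962,063.83
NOK 1,962,063.83 × 0.72134 = HKD 1,415,315.12
HKD 1,415,315.12 ÷ 8.7740 = EUR 161,307.86
EUR 161,307.86 ÷ 0.56532 = NZD 285,339.03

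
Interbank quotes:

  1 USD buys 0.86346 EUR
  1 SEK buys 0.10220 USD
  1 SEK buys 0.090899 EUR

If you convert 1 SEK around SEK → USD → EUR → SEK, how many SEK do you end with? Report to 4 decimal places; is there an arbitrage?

Around SEK → USD → EUR → SEK: 1 × 0.10220 × 0.86346 ÷ 0.090899 = 0.970809
Product < 1; profitable direction is SEK → EUR → USD → SEK.

0.9708 (arbitrage exists)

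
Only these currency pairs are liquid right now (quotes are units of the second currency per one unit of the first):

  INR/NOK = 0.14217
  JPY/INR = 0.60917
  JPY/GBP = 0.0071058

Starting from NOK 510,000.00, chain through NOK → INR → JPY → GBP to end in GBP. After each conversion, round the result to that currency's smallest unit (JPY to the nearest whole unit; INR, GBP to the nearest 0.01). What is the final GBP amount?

GBP 41,844.34

NOK 510,000.00 ÷ 0.14217 = INR 3,587,254.70
INR 3,587,254.70 ÷ 0.60917 = JPY 5,888,758
JPY 5,888,758 × 0.0071058 = GBP 41,844.34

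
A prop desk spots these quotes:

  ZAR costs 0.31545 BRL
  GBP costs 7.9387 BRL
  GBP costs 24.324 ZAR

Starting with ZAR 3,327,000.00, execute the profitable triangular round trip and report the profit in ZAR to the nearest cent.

Profit: ZAR 115,204.47

Profitable loop is ZAR → GBP → BRL → ZAR:
ZAR 3,327,000.00 ÷ 24.324 = GBP 136,778.49
GBP 136,778.49 × 7.9387 = BRL 1,085,843.40
BRL 1,085,843.40 ÷ 0.31545 = ZAR 3,442,204.47
Profit = ZAR 3,442,204.47 − ZAR 3,327,000.00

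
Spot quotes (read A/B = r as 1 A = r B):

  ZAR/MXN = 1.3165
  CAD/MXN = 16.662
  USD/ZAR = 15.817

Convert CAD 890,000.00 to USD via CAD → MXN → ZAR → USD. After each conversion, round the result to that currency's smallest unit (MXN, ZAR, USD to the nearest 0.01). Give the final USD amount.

USD 712,151.12

CAD 890,000.00 × 16.662 = MXN 14,829,180.00
MXN 14,829,180.00 ÷ 1.3165 = ZAR 11,264,094.19
ZAR 11,264,094.19 ÷ 15.817 = USD 712,151.12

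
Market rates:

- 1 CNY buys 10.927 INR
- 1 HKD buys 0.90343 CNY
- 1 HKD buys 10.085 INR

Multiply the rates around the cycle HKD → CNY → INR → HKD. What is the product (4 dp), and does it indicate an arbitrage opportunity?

Around HKD → CNY → INR → HKD: 1 × 0.90343 × 10.927 ÷ 10.085 = 0.978858
Product < 1; profitable direction is HKD → INR → CNY → HKD.

0.9789 (arbitrage exists)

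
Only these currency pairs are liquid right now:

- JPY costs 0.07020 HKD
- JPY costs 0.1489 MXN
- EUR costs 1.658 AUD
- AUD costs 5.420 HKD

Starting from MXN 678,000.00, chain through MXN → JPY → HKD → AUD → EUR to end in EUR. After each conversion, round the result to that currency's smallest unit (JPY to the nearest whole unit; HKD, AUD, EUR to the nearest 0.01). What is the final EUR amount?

EUR 35,570.37

MXN 678,000.00 ÷ 0.1489 = JPY 4,553,392
JPY 4,553,392 × 0.07020 = HKD 319,648.12
HKD 319,648.12 ÷ 5.420 = AUD 58,975.67
AUD 58,975.67 ÷ 1.658 = EUR 35,570.37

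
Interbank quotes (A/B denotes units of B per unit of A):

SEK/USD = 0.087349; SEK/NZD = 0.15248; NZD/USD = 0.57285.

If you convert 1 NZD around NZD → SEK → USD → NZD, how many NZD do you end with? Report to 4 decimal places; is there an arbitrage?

1.0000 (no arbitrage)

Around NZD → SEK → USD → NZD: 1 ÷ 0.15248 × 0.087349 ÷ 0.57285 = 1.000010
Product ≈ 1 (deviation 0.001%, within rounding noise).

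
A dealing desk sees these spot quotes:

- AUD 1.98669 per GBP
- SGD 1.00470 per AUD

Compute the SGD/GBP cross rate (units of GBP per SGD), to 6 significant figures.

1 SGD ÷ 1.00470 = 0.995322 AUD
0.995322 AUD ÷ 1.98669 = 0.500995 GBP

SGD/GBP = 0.500995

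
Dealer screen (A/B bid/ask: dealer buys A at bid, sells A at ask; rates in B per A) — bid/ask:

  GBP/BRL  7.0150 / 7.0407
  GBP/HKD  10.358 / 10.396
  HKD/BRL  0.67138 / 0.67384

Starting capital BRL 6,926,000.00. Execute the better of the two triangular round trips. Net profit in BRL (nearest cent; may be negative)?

Net profit: BRL 9,648.97

Best loop BRL → HKD → GBP → BRL:
BRL 6,926,000.00 ÷ 0.67384 (buy HKD at ask) = HKD 10,278,404.37
HKD 10,278,404.37 ÷ 10.396 (buy GBP at ask) = GBP 988,688.38
GBP 988,688.38 × 7.0150 (sell GBP at bid) = BRL 6,935,648.97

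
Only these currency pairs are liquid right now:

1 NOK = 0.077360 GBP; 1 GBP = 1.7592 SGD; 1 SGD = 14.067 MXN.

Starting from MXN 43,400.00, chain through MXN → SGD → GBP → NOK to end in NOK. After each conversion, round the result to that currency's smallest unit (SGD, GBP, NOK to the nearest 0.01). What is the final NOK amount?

NOK 22,670.24

MXN 43,400.00 ÷ 14.067 = SGD 3,085.23
SGD 3,085.23 ÷ 1.7592 = GBP 1,753.77
GBP 1,753.77 ÷ 0.077360 = NOK 22,670.24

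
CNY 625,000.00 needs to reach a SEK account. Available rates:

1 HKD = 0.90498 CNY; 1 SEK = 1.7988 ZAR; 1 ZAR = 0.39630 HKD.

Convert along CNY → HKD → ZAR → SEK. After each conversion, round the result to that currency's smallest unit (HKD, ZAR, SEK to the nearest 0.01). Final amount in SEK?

SEK 968,799.90

CNY 625,000.00 ÷ 0.90498 = HKD 690,623.00
HKD 690,623.00 ÷ 0.39630 = ZAR 1,742,677.26
ZAR 1,742,677.26 ÷ 1.7988 = SEK 968,799.90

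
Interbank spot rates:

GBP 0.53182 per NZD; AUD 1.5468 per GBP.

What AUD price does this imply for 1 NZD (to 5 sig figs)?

1 NZD × 0.53182 = 0.53182 GBP
0.53182 GBP × 1.5468 = 0.822619 AUD

NZD/AUD = 0.82262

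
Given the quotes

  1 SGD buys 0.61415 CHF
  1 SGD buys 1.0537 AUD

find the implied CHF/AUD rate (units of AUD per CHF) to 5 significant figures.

CHF/AUD = 1.7157

1 CHF ÷ 0.61415 = 1.62827 SGD
1.62827 SGD × 1.0537 = 1.7157 AUD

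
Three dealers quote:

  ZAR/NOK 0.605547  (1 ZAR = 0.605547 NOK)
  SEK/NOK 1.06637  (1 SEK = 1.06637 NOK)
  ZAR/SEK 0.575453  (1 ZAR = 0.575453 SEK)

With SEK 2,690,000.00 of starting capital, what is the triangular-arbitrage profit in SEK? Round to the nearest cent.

Profitable loop is SEK → NOK → ZAR → SEK:
SEK 2,690,000.00 × 1.06637 = NOK 2,868,535.30
NOK 2,868,535.30 ÷ 0.605547 = ZAR 4,737,097.70
ZAR 4,737,097.70 × 0.575453 = SEK 2,725,977.08
Profit = SEK 2,725,977.08 − SEK 2,690,000.00

Profit: SEK 35,977.08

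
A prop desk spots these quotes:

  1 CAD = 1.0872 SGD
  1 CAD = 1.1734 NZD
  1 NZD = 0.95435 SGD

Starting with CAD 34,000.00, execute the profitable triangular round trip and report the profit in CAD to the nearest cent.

Profit: CAD 1,020.57

Profitable loop is CAD → NZD → SGD → CAD:
CAD 34,000.00 × 1.1734 = NZD 39,895.60
NZD 39,895.60 × 0.95435 = SGD 38,074.37
SGD 38,074.37 ÷ 1.0872 = CAD 35,020.57
Profit = CAD 35,020.57 − CAD 34,000.00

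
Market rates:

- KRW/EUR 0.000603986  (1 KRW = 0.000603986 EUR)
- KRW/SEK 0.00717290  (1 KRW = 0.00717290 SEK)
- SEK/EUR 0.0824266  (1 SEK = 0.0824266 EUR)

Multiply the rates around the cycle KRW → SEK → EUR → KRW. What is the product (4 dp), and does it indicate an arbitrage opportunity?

Around KRW → SEK → EUR → KRW: 1 × 0.00717290 × 0.0824266 ÷ 0.000603986 = 0.978893
Product < 1; profitable direction is KRW → EUR → SEK → KRW.

0.9789 (arbitrage exists)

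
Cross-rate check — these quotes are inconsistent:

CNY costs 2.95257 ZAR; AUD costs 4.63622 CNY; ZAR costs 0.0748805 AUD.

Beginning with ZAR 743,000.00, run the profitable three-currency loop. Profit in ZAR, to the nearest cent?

Profitable loop is ZAR → AUD → CNY → ZAR:
ZAR 743,000.00 × 0.0748805 = AUD 55,636.21
AUD 55,636.21 × 4.63622 = CNY 257,941.72
CNY 257,941.72 × 2.95257 = ZAR 761,590.97
Profit = ZAR 761,590.97 − ZAR 743,000.00

Profit: ZAR 18,590.97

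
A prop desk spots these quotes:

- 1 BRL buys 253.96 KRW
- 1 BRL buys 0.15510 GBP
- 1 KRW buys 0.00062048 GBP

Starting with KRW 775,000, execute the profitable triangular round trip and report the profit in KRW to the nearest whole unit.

Profit: KRW 12,378

Profitable loop is KRW → GBP → BRL → KRW:
KRW 775,000 × 0.00062048 = GBP 480.87
GBP 480.87 ÷ 0.15510 = BRL 3,100.40
BRL 3,100.40 × 253.96 = KRW 787,378
Profit = KRW 787,378 − KRW 775,000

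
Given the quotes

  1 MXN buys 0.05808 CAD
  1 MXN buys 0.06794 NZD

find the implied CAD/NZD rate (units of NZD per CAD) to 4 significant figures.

1 CAD ÷ 0.05808 = 17.2176 MXN
17.2176 MXN × 0.06794 = 1.16977 NZD

CAD/NZD = 1.170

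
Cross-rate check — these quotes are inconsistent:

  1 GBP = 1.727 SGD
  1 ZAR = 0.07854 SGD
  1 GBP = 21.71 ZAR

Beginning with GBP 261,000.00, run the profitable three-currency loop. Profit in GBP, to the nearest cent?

Profit: GBP 3,351.71

Profitable loop is GBP → SGD → ZAR → GBP:
GBP 261,000.00 × 1.727 = SGD 450,747.00
SGD 450,747.00 ÷ 0.07854 = ZAR 5,739,075.63
ZAR 5,739,075.63 ÷ 21.71 = GBP 264,351.71
Profit = GBP 264,351.71 − GBP 261,000.00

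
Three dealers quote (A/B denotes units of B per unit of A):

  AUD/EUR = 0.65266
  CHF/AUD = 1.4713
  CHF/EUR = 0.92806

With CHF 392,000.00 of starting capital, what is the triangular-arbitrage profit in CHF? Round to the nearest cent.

Profitable loop is CHF → AUD → EUR → CHF:
CHF 392,000.00 × 1.4713 = AUD 576,749.60
AUD 576,749.60 × 0.65266 = EUR 376,421.39
EUR 376,421.39 ÷ 0.92806 = CHF 405,600.28
Profit = CHF 405,600.28 − CHF 392,000.00

Profit: CHF 13,600.28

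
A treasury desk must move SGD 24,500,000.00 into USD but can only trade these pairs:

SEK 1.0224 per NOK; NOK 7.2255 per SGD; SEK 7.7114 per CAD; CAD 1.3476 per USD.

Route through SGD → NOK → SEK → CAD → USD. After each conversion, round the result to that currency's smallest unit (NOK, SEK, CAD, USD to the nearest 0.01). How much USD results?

USD 17,416,488.49

SGD 24,500,000.00 × 7.2255 = NOK 177,024,750.00
NOK 177,024,750.00 × 1.0224 = SEK 180,990,104.40
SEK 180,990,104.40 ÷ 7.7114 = CAD 23,470,459.89
CAD 23,470,459.89 ÷ 1.3476 = USD 17,416,488.49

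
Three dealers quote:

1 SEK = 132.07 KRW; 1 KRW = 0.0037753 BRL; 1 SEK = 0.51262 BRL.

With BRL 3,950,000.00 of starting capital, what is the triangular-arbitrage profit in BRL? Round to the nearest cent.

Profit: BRL 111,037.46

Profitable loop is BRL → KRW → SEK → BRL:
BRL 3,950,000.00 ÷ 0.0037753 = KRW 1,046,274,468
KRW 1,046,274,468 ÷ 132.07 = SEK 7,922,120.60
SEK 7,922,120.60 × 0.51262 = BRL 4,061,037.46
Profit = BRL 4,061,037.46 − BRL 3,950,000.00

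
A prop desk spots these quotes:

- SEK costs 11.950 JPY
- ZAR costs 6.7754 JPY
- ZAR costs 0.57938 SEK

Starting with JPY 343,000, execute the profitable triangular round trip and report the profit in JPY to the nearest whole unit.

Profitable loop is JPY → ZAR → SEK → JPY:
JPY 343,000 ÷ 6.7754 = ZAR 50,624.32
ZAR 50,624.32 × 0.57938 = SEK 29,330.72
SEK 29,330.72 × 11.950 = JPY 350,502
Profit = JPY 350,502 − JPY 343,000

Profit: JPY 7,502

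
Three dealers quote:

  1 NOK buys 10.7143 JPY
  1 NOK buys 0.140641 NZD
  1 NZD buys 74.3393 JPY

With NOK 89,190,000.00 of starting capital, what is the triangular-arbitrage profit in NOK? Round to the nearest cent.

Profitable loop is NOK → JPY → NZD → NOK:
NOK 89,190,000.00 × 10.7143 = JPY 955,608,417
JPY 955,608,417 ÷ 74.3393 = NZD 12,854,686.78
NZD 12,854,686.78 ÷ 0.140641 = NOK 91,400,706.63
Profit = NOK 91,400,706.63 − NOK 89,190,000.00

Profit: NOK 2,210,706.63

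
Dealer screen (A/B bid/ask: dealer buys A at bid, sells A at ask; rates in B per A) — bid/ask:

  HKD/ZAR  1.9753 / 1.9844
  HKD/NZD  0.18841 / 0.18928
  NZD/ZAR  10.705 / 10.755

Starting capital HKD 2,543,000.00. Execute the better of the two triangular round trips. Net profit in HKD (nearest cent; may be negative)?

Best loop HKD → NZD → ZAR → HKD:
HKD 2,543,000.00 × 0.18841 (sell HKD at bid) = NZD 479,126.63
NZD 479,126.63 × 10.705 (sell NZD at bid) = ZAR 5,129,050.57
ZAR 5,129,050.57 ÷ 1.9844 (buy HKD at ask) = HKD 2,584,685.84

Net profit: HKD 41,685.84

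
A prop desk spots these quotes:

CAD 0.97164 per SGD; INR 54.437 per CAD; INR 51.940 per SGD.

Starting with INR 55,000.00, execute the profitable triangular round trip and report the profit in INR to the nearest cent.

Profitable loop is INR → SGD → CAD → INR:
INR 55,000.00 ÷ 51.940 = SGD 1,058.91
SGD 1,058.91 × 0.97164 = CAD 1,028.88
CAD 1,028.88 × 54.437 = INR 56,009.32
Profit = INR 56,009.32 − INR 55,000.00

Profit: INR 1,009.32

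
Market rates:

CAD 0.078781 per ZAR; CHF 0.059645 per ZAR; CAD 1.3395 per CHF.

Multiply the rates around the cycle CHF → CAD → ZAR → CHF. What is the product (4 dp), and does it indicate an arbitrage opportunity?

Around CHF → CAD → ZAR → CHF: 1 × 1.3395 ÷ 0.078781 × 0.059645 = 1.014134
Product > 1; profitable direction is CHF → CAD → ZAR → CHF.

1.0141 (arbitrage exists)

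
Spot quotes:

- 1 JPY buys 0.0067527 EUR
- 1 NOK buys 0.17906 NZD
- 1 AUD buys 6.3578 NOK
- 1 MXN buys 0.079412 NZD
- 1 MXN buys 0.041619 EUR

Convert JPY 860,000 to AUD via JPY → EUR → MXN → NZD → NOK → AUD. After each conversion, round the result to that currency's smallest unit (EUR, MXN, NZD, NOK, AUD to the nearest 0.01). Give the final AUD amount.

AUD 9,733.41

JPY 860,000 × 0.0067527 = EUR 5,807.32
EUR 5,807.32 ÷ 0.041619 = MXN 139,535.31
MXN 139,535.31 × 0.079412 = NZD 11,080.78
NZD 11,080.78 ÷ 0.17906 = NOK 61,883.06
NOK 61,883.06 ÷ 6.3578 = AUD 9,733.41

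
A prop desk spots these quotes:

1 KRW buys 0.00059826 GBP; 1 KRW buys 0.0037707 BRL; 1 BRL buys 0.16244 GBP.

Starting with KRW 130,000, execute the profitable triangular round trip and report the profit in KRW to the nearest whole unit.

Profit: KRW 3,097

Profitable loop is KRW → BRL → GBP → KRW:
KRW 130,000 × 0.0037707 = BRL 490.19
BRL 490.19 × 0.16244 = GBP 79.63
GBP 79.63 ÷ 0.00059826 = KRW 133,097
Profit = KRW 133,097 − KRW 130,000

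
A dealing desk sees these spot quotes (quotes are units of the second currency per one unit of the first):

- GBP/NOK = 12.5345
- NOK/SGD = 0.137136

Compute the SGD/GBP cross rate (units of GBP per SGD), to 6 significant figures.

1 SGD ÷ 0.137136 = 7.29203 NOK
7.29203 NOK ÷ 12.5345 = 0.581757 GBP

SGD/GBP = 0.581757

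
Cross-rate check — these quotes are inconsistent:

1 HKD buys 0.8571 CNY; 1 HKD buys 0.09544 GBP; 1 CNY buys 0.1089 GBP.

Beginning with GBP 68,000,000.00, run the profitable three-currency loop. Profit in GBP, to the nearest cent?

Profit: GBP 1,531,239.04

Profitable loop is GBP → CNY → HKD → GBP:
GBP 68,000,000.00 ÷ 0.1089 = CNY 624,426,078.97
CNY 624,426,078.97 ÷ 0.8571 = HKD 728,533,518.81
HKD 728,533,518.81 × 0.09544 = GBP 69,531,239.04
Profit = GBP 69,531,239.04 − GBP 68,000,000.00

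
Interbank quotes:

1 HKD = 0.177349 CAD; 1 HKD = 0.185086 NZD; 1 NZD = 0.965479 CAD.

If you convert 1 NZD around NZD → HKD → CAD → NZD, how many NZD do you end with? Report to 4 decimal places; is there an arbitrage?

0.9925 (arbitrage exists)

Around NZD → HKD → CAD → NZD: 1 ÷ 0.185086 × 0.177349 ÷ 0.965479 = 0.992458
Product < 1; profitable direction is NZD → CAD → HKD → NZD.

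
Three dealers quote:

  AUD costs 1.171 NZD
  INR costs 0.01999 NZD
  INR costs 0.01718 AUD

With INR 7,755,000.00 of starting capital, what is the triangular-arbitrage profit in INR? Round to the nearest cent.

Profitable loop is INR → AUD → NZD → INR:
INR 7,755,000.00 × 0.01718 = AUD 133,230.90
AUD 133,230.90 × 1.171 = NZD 156,013.38
NZD 156,013.38 ÷ 0.01999 = INR 7,804,571.48
Profit = INR 7,804,571.48 − INR 7,755,000.00

Profit: INR 49,571.48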